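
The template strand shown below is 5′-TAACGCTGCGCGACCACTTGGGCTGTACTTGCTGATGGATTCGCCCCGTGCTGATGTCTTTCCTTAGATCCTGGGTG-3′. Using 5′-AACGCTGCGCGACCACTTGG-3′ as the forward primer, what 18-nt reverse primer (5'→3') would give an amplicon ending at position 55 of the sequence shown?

The forward primer binds at positions 2–21; the product's 3' end on the top strand is position 55.
The reverse primer anneals to the top strand over positions 38–55, i.e. to GATTCGCCCCGTGCTGAT.
Its sequence written 5'→3' is the reverse complement: ATCAGCACGGGGCGAATC.

5'-ATCAGCACGGGGCGAATC-3'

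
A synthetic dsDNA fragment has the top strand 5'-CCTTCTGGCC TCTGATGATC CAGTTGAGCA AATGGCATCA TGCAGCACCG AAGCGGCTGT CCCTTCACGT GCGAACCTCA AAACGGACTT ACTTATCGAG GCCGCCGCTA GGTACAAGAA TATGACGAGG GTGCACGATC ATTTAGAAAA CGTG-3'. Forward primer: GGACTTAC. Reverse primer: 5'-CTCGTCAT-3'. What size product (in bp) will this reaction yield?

45 bp

The forward primer matches the template at positions 85–92.
The reverse primer's reverse complement is ATGACGAG, which matches the template at positions 122–129.
Amplicon spans positions 85–129: 45 bp.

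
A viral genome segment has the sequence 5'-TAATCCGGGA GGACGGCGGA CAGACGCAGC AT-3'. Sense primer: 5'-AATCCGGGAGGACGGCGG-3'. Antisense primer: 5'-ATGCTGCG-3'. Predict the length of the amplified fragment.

Forward primer AATCCGGGAGGACGGCGG is found on the top strand at positions 2–19.
The reverse primer's reverse complement is CGCAGCAT, which matches the template at positions 25–32.
Product length = (reverse-primer end) − (forward-primer start) + 1 = 32 − 2 + 1 = 31 bp.

31 bp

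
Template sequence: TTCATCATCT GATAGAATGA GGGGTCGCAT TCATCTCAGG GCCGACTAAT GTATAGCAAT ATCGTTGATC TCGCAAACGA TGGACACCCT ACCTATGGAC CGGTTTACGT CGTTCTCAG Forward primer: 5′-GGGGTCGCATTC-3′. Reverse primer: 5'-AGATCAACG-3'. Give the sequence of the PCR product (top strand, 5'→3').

5'-GGGGTCGCATTCATCTCAGGGCCGACTAATGTATAGCAATATCGTTGATCT-3'

The forward primer matches the template at positions 21–32.
Taking the reverse complement of AGATCAACG gives CGTTGATCT, found at positions 63–71 on the template; the primer anneals here to the top strand with its 3' end pointing upstream.
The product is the template from position 21 through 71 (51 bp).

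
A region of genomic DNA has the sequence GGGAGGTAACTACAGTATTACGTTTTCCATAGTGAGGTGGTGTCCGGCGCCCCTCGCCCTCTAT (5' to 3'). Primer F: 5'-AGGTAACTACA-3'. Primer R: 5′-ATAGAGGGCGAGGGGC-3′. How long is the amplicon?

61 bp

Scanning the template, AGGTAACTACA occurs at positions 4–14; this primer anneals to the bottom strand there with its 3' end pointing downstream.
The reverse primer's reverse complement is GCCCCTCGCCCTCTAT, which matches the template at positions 49–64.
The product runs from position 4 to position 64, so its length is 64 − 4 + 1 = 61 bp.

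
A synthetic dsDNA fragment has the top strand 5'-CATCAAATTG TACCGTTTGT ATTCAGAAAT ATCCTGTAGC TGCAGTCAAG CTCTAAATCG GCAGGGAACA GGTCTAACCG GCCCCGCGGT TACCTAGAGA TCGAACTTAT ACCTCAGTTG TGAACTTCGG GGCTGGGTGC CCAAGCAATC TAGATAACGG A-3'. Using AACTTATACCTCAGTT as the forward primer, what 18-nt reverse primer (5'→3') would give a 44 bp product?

5'-TGCTTGGGCACCCAGCCC-3'

The forward primer binds at positions 104–119, so a 44 bp product ends at position 104 + 44 − 1 = 147.
The reverse primer anneals to the top strand over positions 130–147, i.e. to GGGCTGGGTGCCCAAGCA.
Its sequence written 5'→3' is the reverse complement: TGCTTGGGCACCCAGCCC.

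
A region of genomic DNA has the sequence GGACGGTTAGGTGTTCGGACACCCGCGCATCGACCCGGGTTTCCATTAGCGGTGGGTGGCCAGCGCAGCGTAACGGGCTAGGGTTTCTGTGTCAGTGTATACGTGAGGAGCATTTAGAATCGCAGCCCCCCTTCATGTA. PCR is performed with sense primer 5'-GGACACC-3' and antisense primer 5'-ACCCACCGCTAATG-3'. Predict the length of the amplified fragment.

41 bp

Forward primer GGACACC is found on the top strand at positions 17–23.
Taking the reverse complement of ACCCACCGCTAATG gives CATTAGCGGTGGGT, found at positions 44–57 on the template; the primer anneals here to the top strand with its 3' end pointing upstream.
Amplicon spans positions 17–57: 41 bp.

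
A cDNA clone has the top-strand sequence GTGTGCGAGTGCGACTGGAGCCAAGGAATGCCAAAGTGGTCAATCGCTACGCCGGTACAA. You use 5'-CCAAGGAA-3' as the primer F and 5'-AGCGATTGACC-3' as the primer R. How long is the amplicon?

28 bp

Scanning the template, CCAAGGAA occurs at positions 21–28; this primer anneals to the bottom strand there with its 3' end pointing downstream.
Reverse complement of the reverse primer: GGTCAATCGCT. This occurs on the top strand at positions 38–48.
Amplicon spans positions 21–48: 28 bp.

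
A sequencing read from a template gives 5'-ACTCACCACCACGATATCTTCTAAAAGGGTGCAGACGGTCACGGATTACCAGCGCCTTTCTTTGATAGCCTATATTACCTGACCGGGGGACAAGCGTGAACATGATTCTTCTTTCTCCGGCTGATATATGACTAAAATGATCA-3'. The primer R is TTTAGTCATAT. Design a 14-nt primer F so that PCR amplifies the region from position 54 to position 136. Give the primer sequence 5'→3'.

5'-GCCTTTCTTTGATA-3'

The reverse primer's reverse complement ATATGACTAAA matches the template at positions 126–136; the product starts at position 54.
The forward primer is identical to the top strand over positions 54–67: GCCTTTCTTTGATA.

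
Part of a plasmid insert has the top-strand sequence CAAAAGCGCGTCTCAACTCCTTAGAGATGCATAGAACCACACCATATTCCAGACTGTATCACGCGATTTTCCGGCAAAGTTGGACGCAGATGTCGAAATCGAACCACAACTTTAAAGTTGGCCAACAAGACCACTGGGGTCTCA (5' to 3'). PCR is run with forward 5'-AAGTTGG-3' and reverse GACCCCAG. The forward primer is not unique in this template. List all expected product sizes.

The forward primer AAGTTGG matches the top strand at positions 77–83, 115–121.
The reverse primer's reverse complement is CTGGGGTC, matching at positions 134–141.
Each forward site pairs with the reverse site to give a product ending at position 141: sizes 65, 27 bp.

65 bp, 27 bp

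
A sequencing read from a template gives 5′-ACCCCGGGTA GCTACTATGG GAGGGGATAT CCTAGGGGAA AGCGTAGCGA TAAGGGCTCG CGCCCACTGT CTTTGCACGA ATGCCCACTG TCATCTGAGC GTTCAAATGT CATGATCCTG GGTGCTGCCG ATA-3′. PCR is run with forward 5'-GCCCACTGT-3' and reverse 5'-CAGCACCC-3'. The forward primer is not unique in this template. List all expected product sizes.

The forward primer GCCCACTGT matches the top strand at positions 62–70, 83–91.
The reverse primer's reverse complement is GGGTGCTG, matching at positions 120–127.
Each forward site pairs with the reverse site to give a product ending at position 127: sizes 66, 45 bp.

66 bp, 45 bp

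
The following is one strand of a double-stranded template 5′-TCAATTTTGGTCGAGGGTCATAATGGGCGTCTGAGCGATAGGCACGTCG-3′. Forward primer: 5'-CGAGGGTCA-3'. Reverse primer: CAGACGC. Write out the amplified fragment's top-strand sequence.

Forward primer CGAGGGTCA is found on the top strand at positions 12–20.
Reverse complement of the reverse primer: GCGTCTG. This occurs on the top strand at positions 27–33.
The product is the template from position 12 through 33 (22 bp).

5'-CGAGGGTCATAATGGGCGTCTG-3'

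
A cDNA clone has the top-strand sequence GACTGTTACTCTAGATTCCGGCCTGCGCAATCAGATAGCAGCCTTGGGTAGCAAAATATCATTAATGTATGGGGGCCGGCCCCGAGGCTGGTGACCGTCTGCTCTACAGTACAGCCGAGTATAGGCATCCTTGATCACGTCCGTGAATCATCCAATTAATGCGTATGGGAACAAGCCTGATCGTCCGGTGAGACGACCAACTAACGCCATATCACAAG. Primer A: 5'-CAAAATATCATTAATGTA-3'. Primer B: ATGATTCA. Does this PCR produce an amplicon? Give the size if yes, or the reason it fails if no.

Primer A (CAAAATATCATTAATGTA) matches the top strand at positions 52–69; it acts as a forward primer.
Primer B's reverse complement is TGAATCAT, matching the top strand at positions 144–151; it acts as a reverse primer.
The 3' ends face each other across positions 52–151, giving a 100 bp product.

Yes — a 100 bp product.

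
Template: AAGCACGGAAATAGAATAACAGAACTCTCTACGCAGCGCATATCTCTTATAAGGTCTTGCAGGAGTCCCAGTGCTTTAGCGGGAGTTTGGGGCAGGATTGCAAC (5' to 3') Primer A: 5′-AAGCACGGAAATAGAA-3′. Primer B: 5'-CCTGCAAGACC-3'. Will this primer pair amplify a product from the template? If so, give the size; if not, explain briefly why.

Primer A (AAGCACGGAAATAGAA) matches the top strand at positions 1–16; it acts as a forward primer.
Primer B's reverse complement is GGTCTTGCAGG, matching the top strand at positions 53–63; it acts as a reverse primer.
The 3' ends face each other across positions 1–63, giving a 63 bp product.

Yes — a 63 bp product.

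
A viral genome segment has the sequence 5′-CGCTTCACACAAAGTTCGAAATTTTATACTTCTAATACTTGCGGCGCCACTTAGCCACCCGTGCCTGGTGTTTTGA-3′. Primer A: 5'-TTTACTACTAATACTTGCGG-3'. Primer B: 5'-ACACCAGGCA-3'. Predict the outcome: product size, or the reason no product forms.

Primer A (TTTACTACTAATACTTGCGG) does not match the top strand, and its reverse complement CCGCAAGTATTAGTAGTAAA does not match either.
With no annealing site for primer A, no amplification occurs.

No product — primer A has no binding site in the template.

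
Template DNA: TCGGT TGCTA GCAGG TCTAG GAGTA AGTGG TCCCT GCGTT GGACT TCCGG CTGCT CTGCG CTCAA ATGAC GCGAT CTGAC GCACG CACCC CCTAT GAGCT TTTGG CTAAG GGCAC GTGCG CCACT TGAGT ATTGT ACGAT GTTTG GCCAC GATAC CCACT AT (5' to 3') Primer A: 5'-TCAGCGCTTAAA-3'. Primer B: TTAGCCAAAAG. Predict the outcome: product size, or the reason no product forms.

No product — primer A has no binding site in the template.

Primer A (TCAGCGCTTAAA) does not match the top strand, and its reverse complement TTTAAGCGCTGA does not match either.
With no annealing site for primer A, no amplification occurs.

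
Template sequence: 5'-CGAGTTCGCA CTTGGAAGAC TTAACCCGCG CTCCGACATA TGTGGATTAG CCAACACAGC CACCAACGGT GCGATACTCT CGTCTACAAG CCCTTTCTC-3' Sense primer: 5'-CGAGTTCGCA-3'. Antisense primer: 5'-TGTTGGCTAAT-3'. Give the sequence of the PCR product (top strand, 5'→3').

5'-CGAGTTCGCACTTGGAAGACTTAACCCGCGCTCCGACATATGTGGATTAGCCAACA-3'

Forward primer CGAGTTCGCA is found on the top strand at positions 1–10.
The reverse primer's reverse complement is ATTAGCCAACA, which matches the template at positions 46–56.
The product is the template from position 1 through 56 (56 bp).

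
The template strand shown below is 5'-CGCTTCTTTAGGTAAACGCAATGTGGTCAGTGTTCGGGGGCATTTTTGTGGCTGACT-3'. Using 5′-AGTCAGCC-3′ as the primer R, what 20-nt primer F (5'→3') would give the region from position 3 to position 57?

5'-CTTCTTTAGGTAAACGCAAT-3'

The reverse primer's reverse complement GGCTGACT matches the template at positions 50–57; the product starts at position 3.
The forward primer is identical to the top strand over positions 3–22: CTTCTTTAGGTAAACGCAAT.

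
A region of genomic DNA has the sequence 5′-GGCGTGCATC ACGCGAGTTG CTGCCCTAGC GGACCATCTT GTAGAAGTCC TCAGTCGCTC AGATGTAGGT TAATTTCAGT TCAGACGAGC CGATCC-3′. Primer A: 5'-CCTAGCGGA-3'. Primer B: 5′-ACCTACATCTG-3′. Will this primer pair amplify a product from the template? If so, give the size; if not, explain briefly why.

Primer A (CCTAGCGGA) matches the top strand at positions 25–33; it acts as a forward primer.
Primer B's reverse complement is CAGATGTAGGT, matching the top strand at positions 60–70; it acts as a reverse primer.
The 3' ends face each other across positions 25–70, giving a 46 bp product.

Yes — a 46 bp product.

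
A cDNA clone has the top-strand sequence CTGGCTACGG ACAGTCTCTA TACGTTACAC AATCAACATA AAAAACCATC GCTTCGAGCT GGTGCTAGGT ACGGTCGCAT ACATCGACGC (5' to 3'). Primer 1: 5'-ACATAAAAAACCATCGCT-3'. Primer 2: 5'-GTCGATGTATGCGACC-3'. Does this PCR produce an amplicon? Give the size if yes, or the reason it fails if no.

Yes — a 53 bp product.

Primer 1 (ACATAAAAAACCATCGCT) matches the top strand at positions 36–53; it acts as a forward primer.
Primer 2's reverse complement is GGTCGCATACATCGAC, matching the top strand at positions 73–88; it acts as a reverse primer.
The 3' ends face each other across positions 36–88, giving a 53 bp product.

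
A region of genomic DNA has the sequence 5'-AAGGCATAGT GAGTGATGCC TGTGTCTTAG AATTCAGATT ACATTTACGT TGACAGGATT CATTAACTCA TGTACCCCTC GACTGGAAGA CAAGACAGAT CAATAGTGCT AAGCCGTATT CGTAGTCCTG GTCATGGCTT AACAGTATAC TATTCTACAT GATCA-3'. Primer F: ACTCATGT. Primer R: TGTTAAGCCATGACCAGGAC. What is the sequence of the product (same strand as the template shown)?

Forward primer ACTCATGT is found on the top strand at positions 66–73.
The reverse primer's reverse complement is GTCCTGGTCATGGCTTAACA, which matches the template at positions 125–144.
The product is the template from position 66 through 144 (79 bp).

5'-ACTCATGTACCCCTCGACTGGAAGACAAGACAGATCAATAGTGCTAAGCCGTATTCGTAGTCCTGGTCATGGCTTAACA-3'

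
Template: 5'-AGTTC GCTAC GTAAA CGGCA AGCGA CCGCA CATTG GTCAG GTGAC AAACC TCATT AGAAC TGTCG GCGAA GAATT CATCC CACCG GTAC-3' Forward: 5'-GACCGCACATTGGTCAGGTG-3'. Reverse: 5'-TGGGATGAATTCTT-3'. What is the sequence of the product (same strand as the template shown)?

5'-GACCGCACATTGGTCAGGTGACAAACCTCATTAGAACTGTCGGCGAAGAATTCATCCCA-3'

Scanning the template, GACCGCACATTGGTCAGGTG occurs at positions 24–43; this primer anneals to the bottom strand there with its 3' end pointing downstream.
Taking the reverse complement of TGGGATGAATTCTT gives AAGAATTCATCCCA, found at positions 69–82 on the template; the primer anneals here to the top strand with its 3' end pointing upstream.
The product is the template from position 24 through 82 (59 bp).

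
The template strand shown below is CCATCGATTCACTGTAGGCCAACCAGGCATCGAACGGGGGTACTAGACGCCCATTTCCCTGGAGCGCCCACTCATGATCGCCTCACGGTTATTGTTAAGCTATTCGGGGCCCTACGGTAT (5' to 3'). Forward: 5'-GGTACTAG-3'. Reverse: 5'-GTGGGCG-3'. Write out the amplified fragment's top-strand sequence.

5'-GGTACTAGACGCCCATTTCCCTGGAGCGCCCAC-3'

The forward primer matches the template at positions 39–46.
The reverse primer's reverse complement is CGCCCAC, which matches the template at positions 65–71.
The product is the template from position 39 through 71 (33 bp).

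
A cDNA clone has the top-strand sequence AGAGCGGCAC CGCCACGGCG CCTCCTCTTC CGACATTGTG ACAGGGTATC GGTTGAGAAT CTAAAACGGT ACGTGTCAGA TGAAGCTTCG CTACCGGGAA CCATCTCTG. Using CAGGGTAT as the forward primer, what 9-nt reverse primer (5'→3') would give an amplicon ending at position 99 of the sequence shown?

5'-TCCCGGTAG-3'

The forward primer binds at positions 42–49; the product's 3' end on the top strand is position 99.
The reverse primer anneals to the top strand over positions 91–99, i.e. to CTACCGGGA.
Its sequence written 5'→3' is the reverse complement: TCCCGGTAG.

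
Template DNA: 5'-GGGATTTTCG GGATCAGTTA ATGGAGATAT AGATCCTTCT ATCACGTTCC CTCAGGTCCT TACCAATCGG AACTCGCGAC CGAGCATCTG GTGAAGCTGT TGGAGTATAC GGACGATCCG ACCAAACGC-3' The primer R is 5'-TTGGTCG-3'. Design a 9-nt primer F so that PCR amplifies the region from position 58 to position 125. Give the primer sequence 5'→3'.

The reverse primer's reverse complement CGACCAA matches the template at positions 119–125; the product starts at position 58.
The forward primer is identical to the top strand over positions 58–66: CCTTACCAA.

5'-CCTTACCAA-3'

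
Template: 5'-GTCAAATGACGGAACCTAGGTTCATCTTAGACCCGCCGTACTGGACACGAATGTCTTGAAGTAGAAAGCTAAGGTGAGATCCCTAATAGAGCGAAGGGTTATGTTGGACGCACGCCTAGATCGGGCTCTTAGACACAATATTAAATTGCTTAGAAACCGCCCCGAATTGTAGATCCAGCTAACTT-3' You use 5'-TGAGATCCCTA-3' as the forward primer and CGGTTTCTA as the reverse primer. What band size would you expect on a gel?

85 bp

The forward primer matches the template at positions 75–85.
Reverse complement of the reverse primer: TAGAAACCG. This occurs on the top strand at positions 151–159.
Amplicon spans positions 75–159: 85 bp.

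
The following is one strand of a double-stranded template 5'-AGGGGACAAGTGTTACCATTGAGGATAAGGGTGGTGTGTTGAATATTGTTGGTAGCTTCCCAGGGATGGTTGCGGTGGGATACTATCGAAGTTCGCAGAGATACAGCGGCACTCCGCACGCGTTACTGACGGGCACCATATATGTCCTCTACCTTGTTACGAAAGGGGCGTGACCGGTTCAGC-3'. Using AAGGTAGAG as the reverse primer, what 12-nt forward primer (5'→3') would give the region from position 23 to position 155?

The reverse primer's reverse complement CTCTACCTT matches the template at positions 147–155; the product starts at position 23.
The forward primer is identical to the top strand over positions 23–34: GGATAAGGGTGG.

5'-GGATAAGGGTGG-3'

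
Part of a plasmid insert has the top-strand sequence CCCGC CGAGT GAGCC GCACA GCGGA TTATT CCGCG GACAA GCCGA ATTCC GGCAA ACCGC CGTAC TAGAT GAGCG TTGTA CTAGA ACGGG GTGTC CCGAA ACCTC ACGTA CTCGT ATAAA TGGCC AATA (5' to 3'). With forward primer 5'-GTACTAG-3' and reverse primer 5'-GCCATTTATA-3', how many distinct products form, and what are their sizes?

The forward primer GTACTAG matches the top strand at positions 62–68, 78–84.
The reverse primer's reverse complement is TATAAATGGC, matching at positions 115–124.
Each forward site pairs with the reverse site to give a product ending at position 124: sizes 63, 47 bp.

Two products: 63 bp, 47 bp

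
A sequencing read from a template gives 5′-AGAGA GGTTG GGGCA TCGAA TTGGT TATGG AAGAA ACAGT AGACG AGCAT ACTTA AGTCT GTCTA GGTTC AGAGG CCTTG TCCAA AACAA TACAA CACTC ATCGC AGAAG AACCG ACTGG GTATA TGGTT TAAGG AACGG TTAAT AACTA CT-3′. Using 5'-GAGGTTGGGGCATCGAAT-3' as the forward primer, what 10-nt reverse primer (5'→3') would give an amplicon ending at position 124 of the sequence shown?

The forward primer binds at positions 4–21; the product's 3' end on the top strand is position 124.
The reverse primer anneals to the top strand over positions 115–124, i.e. to GACTGGGTAT.
Its sequence written 5'→3' is the reverse complement: ATACCCAGTC.

5'-ATACCCAGTC-3'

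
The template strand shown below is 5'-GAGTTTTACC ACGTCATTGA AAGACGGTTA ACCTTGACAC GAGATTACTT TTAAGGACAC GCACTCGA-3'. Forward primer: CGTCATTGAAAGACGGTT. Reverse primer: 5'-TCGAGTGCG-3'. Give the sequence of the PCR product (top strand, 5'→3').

Forward primer CGTCATTGAAAGACGGTT is found on the top strand at positions 12–29.
The reverse primer's reverse complement is CGCACTCGA, which matches the template at positions 60–68.
The product is the template from position 12 through 68 (57 bp).

5'-CGTCATTGAAAGACGGTTAACCTTGACACGAGATTACTTTTAAGGACACGCACTCGA-3'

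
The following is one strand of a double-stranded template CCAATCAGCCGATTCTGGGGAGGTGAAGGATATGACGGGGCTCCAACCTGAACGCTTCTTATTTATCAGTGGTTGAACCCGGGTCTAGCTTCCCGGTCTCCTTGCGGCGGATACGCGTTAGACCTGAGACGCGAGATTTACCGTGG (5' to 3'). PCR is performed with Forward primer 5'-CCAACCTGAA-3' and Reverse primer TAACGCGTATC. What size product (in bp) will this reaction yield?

Forward primer CCAACCTGAA is found on the top strand at positions 43–52.
Taking the reverse complement of TAACGCGTATC gives GATACGCGTTA, found at positions 110–120 on the template; the primer anneals here to the top strand with its 3' end pointing upstream.
The product runs from position 43 to position 120, so its length is 120 − 43 + 1 = 78 bp.

78 bp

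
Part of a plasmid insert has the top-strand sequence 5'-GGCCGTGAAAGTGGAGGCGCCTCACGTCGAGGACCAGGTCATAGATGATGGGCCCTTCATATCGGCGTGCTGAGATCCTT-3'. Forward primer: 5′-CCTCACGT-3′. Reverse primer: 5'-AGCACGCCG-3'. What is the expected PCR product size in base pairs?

The forward primer matches the template at positions 20–27.
The reverse primer's reverse complement is CGGCGTGCT, which matches the template at positions 63–71.
Product length = (reverse-primer end) − (forward-primer start) + 1 = 71 − 20 + 1 = 52 bp.

52 bp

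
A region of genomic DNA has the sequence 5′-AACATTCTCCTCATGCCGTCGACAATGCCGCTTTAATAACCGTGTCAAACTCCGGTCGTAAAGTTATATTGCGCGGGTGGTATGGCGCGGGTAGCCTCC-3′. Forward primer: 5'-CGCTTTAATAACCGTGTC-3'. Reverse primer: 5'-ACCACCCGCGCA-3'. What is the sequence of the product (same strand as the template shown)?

Scanning the template, CGCTTTAATAACCGTGTC occurs at positions 29–46; this primer anneals to the bottom strand there with its 3' end pointing downstream.
Taking the reverse complement of ACCACCCGCGCA gives TGCGCGGGTGGT, found at positions 70–81 on the template; the primer anneals here to the top strand with its 3' end pointing upstream.
The product is the template from position 29 through 81 (53 bp).

5'-CGCTTTAATAACCGTGTCAAACTCCGGTCGTAAAGTTATATTGCGCGGGTGGT-3'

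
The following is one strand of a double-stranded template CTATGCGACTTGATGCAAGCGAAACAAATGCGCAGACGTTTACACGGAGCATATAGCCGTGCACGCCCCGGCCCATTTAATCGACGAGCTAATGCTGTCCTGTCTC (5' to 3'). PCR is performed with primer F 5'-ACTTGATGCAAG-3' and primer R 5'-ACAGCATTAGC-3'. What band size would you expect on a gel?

91 bp

Scanning the template, ACTTGATGCAAG occurs at positions 8–19; this primer anneals to the bottom strand there with its 3' end pointing downstream.
The reverse primer's reverse complement is GCTAATGCTGT, which matches the template at positions 88–98.
Amplicon spans positions 8–98: 91 bp.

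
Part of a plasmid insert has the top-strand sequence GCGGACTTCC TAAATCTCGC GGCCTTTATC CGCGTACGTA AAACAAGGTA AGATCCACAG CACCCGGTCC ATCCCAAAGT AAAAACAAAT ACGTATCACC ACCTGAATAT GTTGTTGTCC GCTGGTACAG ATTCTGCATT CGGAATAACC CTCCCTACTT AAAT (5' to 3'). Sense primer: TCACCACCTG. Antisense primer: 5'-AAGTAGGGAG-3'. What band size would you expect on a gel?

65 bp

The forward primer matches the template at positions 96–105.
Taking the reverse complement of AAGTAGGGAG gives CTCCCTACTT, found at positions 151–160 on the template; the primer anneals here to the top strand with its 3' end pointing upstream.
Amplicon spans positions 96–160: 65 bp.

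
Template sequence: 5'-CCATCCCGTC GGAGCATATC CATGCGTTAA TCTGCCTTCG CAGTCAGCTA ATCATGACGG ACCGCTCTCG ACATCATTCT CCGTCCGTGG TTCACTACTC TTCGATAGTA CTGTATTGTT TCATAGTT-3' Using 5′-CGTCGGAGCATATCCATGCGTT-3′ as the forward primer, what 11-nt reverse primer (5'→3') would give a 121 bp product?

5'-ACTATGAAACA-3'

The forward primer binds at positions 7–28, so a 121 bp product ends at position 7 + 121 − 1 = 127.
The reverse primer anneals to the top strand over positions 117–127, i.e. to TGTTTCATAGT.
Its sequence written 5'→3' is the reverse complement: ACTATGAAACA.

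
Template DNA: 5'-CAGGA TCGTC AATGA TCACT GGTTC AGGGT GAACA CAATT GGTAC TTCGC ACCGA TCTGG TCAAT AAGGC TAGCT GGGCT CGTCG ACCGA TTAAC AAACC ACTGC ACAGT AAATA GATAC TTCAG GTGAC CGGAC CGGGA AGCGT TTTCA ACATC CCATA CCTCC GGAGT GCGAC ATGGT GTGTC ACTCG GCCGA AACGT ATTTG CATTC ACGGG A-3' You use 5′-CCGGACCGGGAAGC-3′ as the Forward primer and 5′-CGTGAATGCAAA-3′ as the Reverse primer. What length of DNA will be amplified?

The forward primer matches the template at positions 130–143.
Reverse complement of the reverse primer: TTTGCATTCACG. This occurs on the top strand at positions 202–213.
The product runs from position 130 to position 213, so its length is 213 − 130 + 1 = 84 bp.

84 bp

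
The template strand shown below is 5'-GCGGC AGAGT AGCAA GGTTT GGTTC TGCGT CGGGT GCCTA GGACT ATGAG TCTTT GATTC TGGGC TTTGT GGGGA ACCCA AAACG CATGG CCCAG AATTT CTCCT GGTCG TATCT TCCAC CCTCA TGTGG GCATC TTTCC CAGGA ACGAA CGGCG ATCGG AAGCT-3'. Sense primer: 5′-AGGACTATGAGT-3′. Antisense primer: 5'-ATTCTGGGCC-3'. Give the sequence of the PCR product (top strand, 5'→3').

Forward primer AGGACTATGAGT is found on the top strand at positions 40–51.
Taking the reverse complement of ATTCTGGGCC gives GGCCCAGAAT, found at positions 89–98 on the template; the primer anneals here to the top strand with its 3' end pointing upstream.
The product is the template from position 40 through 98 (59 bp).

5'-AGGACTATGAGTCTTTGATTCTGGGCTTTGTGGGGAACCCAAAACGCATGGCCCAGAAT-3'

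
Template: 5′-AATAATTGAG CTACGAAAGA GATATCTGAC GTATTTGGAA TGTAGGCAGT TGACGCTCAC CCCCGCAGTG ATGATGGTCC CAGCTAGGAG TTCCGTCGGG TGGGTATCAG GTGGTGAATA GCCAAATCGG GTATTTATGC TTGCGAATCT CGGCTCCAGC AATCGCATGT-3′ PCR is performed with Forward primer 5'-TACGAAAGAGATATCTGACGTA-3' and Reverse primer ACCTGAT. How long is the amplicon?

Scanning the template, TACGAAAGAGATATCTGACGTA occurs at positions 12–33; this primer anneals to the bottom strand there with its 3' end pointing downstream.
The reverse primer's reverse complement is ATCAGGT, which matches the template at positions 106–112.
Product length = (reverse-primer end) − (forward-primer start) + 1 = 112 − 12 + 1 = 101 bp.

101 bp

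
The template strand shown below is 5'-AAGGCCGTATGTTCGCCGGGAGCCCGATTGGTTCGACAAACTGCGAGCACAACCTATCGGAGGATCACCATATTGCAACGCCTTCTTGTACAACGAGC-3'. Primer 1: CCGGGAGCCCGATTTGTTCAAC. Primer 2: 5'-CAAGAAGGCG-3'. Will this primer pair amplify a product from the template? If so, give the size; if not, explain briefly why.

Primer 1 (CCGGGAGCCCGATTTGTTCAAC) does not match the top strand, and its reverse complement GTTGAACAAATCGGGCTCCCGG does not match either.
With no annealing site for primer 1, no amplification occurs.

No product — primer 1 has no binding site in the template.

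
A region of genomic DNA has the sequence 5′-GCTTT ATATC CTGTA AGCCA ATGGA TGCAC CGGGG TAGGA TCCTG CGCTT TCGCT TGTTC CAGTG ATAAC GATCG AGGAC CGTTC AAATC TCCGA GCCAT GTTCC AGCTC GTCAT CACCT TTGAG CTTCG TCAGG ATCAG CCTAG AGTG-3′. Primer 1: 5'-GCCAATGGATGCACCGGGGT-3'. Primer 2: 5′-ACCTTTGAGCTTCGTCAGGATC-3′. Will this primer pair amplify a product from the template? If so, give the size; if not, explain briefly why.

No product — both primers anneal to the same strand and extend in the same direction.

Primer 1 (GCCAATGGATGCACCGGGGT) matches the top strand at positions 17–36 (3' end points downstream).
Primer 2 (ACCTTTGAGCTTCGTCAGGATC) also matches the top strand directly, at positions 117–138 — its reverse complement GATCCTGACGAAGCTCAAAGGT is not present.
Both primers anneal to the bottom strand with 3' ends pointing the same way, so neither can prime synthesis back toward the other.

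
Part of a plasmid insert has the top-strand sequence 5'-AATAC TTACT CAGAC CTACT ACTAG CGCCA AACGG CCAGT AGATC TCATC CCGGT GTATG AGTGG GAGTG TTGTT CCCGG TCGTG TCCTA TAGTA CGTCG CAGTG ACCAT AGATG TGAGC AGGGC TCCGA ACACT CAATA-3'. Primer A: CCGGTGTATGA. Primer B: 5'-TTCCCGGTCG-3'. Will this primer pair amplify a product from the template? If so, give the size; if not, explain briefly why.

No product — both primers anneal to the same strand and extend in the same direction.

Primer A (CCGGTGTATGA) matches the top strand at positions 51–61 (3' end points downstream).
Primer B (TTCCCGGTCG) also matches the top strand directly, at positions 74–83 — its reverse complement CGACCGGGAA is not present.
Both primers anneal to the bottom strand with 3' ends pointing the same way, so neither can prime synthesis back toward the other.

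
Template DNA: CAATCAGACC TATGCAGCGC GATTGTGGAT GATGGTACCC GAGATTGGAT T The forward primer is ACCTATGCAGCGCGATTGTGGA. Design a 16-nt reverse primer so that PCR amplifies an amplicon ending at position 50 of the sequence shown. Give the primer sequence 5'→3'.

The forward primer binds at positions 8–29; the product's 3' end on the top strand is position 50.
The reverse primer anneals to the top strand over positions 35–50, i.e. to GTACCCGAGATTGGAT.
Its sequence written 5'→3' is the reverse complement: ATCCAATCTCGGGTAC.

5'-ATCCAATCTCGGGTAC-3'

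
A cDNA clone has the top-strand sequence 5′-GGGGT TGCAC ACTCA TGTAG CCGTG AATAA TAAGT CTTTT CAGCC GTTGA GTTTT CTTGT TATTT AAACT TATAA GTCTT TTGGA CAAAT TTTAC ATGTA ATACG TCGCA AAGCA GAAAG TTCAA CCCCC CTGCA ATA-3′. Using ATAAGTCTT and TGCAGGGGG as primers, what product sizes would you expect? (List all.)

106 bp, 64 bp

The forward primer ATAAGTCTT matches the top strand at positions 30–38, 72–80.
The reverse primer's reverse complement is CCCCCTGCA, matching at positions 127–135.
Each forward site pairs with the reverse site to give a product ending at position 135: sizes 106, 64 bp.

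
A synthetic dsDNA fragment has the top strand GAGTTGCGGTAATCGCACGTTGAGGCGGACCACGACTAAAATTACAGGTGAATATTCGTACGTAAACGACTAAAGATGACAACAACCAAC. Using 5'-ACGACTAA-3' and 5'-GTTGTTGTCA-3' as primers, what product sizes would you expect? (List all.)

The forward primer ACGACTAA matches the top strand at positions 32–39, 66–73.
The reverse primer's reverse complement is TGACAACAAC, matching at positions 77–86.
Each forward site pairs with the reverse site to give a product ending at position 86: sizes 55, 21 bp.

55 bp, 21 bp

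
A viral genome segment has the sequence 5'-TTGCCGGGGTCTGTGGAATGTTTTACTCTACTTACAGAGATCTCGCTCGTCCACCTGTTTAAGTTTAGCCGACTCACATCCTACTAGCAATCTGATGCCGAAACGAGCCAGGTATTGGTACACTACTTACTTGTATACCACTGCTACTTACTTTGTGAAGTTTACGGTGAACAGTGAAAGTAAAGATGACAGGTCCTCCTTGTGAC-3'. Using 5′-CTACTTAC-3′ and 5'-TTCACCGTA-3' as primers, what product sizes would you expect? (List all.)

The forward primer CTACTTAC matches the top strand at positions 28–35, 123–130, 144–151.
The reverse primer's reverse complement is TACGGTGAA, matching at positions 163–171.
Each forward site pairs with the reverse site to give a product ending at position 171: sizes 144, 49, 28 bp.

144 bp, 49 bp, 28 bp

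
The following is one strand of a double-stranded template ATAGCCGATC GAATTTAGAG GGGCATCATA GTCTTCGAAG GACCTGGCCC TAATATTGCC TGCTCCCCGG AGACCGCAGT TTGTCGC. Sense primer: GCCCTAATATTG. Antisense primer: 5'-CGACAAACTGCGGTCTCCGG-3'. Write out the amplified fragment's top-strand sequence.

5'-GCCCTAATATTGCCTGCTCCCCGGAGACCGCAGTTTGTCG-3'

The forward primer matches the template at positions 47–58.
Reverse complement of the reverse primer: CCGGAGACCGCAGTTTGTCG. This occurs on the top strand at positions 67–86.
The product is the template from position 47 through 86 (40 bp).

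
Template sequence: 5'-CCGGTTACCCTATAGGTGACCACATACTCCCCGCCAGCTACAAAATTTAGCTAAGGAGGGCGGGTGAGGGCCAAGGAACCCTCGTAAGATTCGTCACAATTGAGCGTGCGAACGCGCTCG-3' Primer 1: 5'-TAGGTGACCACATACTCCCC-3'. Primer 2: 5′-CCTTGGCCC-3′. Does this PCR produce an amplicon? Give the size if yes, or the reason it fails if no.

Yes — a 64 bp product.

Primer 1 (TAGGTGACCACATACTCCCC) matches the top strand at positions 13–32; it acts as a forward primer.
Primer 2's reverse complement is GGGCCAAGG, matching the top strand at positions 68–76; it acts as a reverse primer.
The 3' ends face each other across positions 13–76, giving a 64 bp product.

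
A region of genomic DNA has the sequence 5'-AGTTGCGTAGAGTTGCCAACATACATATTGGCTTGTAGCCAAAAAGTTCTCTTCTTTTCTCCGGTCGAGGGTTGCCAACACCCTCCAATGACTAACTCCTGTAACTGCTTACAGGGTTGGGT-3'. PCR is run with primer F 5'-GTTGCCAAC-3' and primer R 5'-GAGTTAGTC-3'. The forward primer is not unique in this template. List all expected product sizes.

87 bp, 28 bp

The forward primer GTTGCCAAC matches the top strand at positions 12–20, 71–79.
The reverse primer's reverse complement is GACTAACTC, matching at positions 90–98.
Each forward site pairs with the reverse site to give a product ending at position 98: sizes 87, 28 bp.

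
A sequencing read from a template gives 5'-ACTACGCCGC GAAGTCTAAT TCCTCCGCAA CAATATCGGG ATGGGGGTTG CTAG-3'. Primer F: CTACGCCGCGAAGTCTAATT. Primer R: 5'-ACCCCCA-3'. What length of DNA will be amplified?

The forward primer matches the template at positions 2–21.
Reverse complement of the reverse primer: TGGGGGT. This occurs on the top strand at positions 42–48.
Product length = (reverse-primer end) − (forward-primer start) + 1 = 48 − 2 + 1 = 47 bp.

47 bp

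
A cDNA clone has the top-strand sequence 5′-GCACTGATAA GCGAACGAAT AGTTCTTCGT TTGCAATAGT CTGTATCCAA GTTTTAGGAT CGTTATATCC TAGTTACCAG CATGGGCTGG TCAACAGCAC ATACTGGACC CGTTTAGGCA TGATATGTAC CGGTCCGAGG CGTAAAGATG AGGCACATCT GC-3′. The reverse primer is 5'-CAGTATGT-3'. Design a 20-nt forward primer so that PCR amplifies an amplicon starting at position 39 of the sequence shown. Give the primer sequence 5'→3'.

The reverse primer's reverse complement ACATACTG matches the template at positions 99–106; the product starts at position 39.
The forward primer is identical to the top strand over positions 39–58: GTCTGTATCCAAGTTTTAGG.

5'-GTCTGTATCCAAGTTTTAGG-3'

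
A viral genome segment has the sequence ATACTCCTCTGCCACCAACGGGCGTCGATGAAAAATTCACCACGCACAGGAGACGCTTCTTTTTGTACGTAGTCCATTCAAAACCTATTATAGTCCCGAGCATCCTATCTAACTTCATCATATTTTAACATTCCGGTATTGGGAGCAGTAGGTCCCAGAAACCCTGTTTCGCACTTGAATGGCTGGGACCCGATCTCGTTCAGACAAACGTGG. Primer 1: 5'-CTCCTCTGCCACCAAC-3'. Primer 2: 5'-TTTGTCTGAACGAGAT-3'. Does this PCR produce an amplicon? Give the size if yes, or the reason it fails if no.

Yes — a 205 bp product.

Primer 1 (CTCCTCTGCCACCAAC) matches the top strand at positions 4–19; it acts as a forward primer.
Primer 2's reverse complement is ATCTCGTTCAGACAAA, matching the top strand at positions 193–208; it acts as a reverse primer.
The 3' ends face each other across positions 4–208, giving a 205 bp product.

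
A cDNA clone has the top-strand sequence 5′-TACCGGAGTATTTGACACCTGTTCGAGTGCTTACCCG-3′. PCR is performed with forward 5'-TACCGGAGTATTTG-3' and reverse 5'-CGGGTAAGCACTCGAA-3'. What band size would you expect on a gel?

37 bp

The forward primer matches the template at positions 1–14.
Reverse complement of the reverse primer: TTCGAGTGCTTACCCG. This occurs on the top strand at positions 22–37.
Amplicon spans positions 1–37: 37 bp.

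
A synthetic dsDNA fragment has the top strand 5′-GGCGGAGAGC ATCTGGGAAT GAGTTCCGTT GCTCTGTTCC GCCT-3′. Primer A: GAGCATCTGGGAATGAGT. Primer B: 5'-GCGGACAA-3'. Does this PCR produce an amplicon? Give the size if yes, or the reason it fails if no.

No product — primer B has no binding site in the template.

Primer B (GCGGACAA) does not match the top strand, and its reverse complement TTGTCCGC does not match either.
With no annealing site for primer B, no amplification occurs.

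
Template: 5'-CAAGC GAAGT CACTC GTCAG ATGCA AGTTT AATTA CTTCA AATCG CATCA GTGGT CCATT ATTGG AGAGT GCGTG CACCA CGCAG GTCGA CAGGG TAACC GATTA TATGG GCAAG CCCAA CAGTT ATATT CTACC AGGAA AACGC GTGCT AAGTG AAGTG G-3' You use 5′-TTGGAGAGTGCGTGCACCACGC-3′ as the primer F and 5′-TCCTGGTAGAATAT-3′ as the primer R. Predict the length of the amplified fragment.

78 bp

The forward primer matches the template at positions 62–83.
Taking the reverse complement of TCCTGGTAGAATAT gives ATATTCTACCAGGA, found at positions 126–139 on the template; the primer anneals here to the top strand with its 3' end pointing upstream.
Product length = (reverse-primer end) − (forward-primer start) + 1 = 139 − 62 + 1 = 78 bp.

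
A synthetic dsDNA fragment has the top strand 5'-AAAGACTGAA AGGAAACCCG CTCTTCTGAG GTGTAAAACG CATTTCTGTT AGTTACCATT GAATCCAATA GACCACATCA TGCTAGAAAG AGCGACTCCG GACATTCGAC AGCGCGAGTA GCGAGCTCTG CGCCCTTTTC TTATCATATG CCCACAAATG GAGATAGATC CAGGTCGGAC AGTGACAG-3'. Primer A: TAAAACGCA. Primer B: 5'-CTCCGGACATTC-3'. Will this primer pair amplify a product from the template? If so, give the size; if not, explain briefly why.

No product — both primers anneal to the same strand and extend in the same direction.

Primer A (TAAAACGCA) matches the top strand at positions 34–42 (3' end points downstream).
Primer B (CTCCGGACATTC) also matches the top strand directly, at positions 96–107 — its reverse complement GAATGTCCGGAG is not present.
Both primers anneal to the bottom strand with 3' ends pointing the same way, so neither can prime synthesis back toward the other.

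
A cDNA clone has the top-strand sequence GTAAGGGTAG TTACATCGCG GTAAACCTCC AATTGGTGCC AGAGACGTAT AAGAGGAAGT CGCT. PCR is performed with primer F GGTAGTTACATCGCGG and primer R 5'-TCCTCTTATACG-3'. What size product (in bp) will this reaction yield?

Scanning the template, GGTAGTTACATCGCGG occurs at positions 6–21; this primer anneals to the bottom strand there with its 3' end pointing downstream.
Taking the reverse complement of TCCTCTTATACG gives CGTATAAGAGGA, found at positions 46–57 on the template; the primer anneals here to the top strand with its 3' end pointing upstream.
Amplicon spans positions 6–57: 52 bp.

52 bp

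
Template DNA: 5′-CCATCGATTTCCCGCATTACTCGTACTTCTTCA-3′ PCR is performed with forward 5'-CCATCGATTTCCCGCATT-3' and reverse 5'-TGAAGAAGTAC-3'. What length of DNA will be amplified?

33 bp

Scanning the template, CCATCGATTTCCCGCATT occurs at positions 1–18; this primer anneals to the bottom strand there with its 3' end pointing downstream.
The reverse primer's reverse complement is GTACTTCTTCA, which matches the template at positions 23–33.
The product runs from position 1 to position 33, so its length is 33 − 1 + 1 = 33 bp.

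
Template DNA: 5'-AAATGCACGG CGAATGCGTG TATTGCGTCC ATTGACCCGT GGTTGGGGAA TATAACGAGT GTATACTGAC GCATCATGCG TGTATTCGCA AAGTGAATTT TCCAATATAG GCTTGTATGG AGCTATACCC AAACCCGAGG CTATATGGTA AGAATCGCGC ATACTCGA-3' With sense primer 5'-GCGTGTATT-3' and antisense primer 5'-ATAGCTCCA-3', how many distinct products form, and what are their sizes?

The forward primer GCGTGTATT matches the top strand at positions 16–24, 78–86.
The reverse primer's reverse complement is TGGAGCTAT, matching at positions 118–126.
Each forward site pairs with the reverse site to give a product ending at position 126: sizes 111, 49 bp.

Two products: 111 bp, 49 bp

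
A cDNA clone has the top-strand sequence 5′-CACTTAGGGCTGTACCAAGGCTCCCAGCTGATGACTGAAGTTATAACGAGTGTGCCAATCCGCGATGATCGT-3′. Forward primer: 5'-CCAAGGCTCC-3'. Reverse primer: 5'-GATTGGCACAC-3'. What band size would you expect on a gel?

Scanning the template, CCAAGGCTCC occurs at positions 15–24; this primer anneals to the bottom strand there with its 3' end pointing downstream.
Reverse complement of the reverse primer: GTGTGCCAATC. This occurs on the top strand at positions 50–60.
Amplicon spans positions 15–60: 46 bp.

46 bp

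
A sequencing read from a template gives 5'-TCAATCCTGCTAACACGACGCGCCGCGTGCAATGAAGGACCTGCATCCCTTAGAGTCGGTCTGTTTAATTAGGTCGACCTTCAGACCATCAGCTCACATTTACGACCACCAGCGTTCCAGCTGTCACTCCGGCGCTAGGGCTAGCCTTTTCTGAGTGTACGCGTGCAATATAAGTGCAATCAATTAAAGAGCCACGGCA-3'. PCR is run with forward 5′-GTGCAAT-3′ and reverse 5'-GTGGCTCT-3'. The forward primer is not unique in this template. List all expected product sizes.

169 bp, 33 bp, 22 bp

The forward primer GTGCAAT matches the top strand at positions 27–33, 163–169, 174–180.
The reverse primer's reverse complement is AGAGCCAC, matching at positions 188–195.
Each forward site pairs with the reverse site to give a product ending at position 195: sizes 169, 33, 22 bp.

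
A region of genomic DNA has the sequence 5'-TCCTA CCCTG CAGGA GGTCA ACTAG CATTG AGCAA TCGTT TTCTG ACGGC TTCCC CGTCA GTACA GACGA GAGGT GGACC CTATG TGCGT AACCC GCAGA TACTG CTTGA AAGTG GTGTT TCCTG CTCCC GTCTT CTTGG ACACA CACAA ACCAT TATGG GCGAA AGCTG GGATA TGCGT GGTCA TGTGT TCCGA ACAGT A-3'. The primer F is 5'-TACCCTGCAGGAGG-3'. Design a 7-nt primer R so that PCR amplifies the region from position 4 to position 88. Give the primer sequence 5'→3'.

5'-GCACATA-3'

The product's 3' end on the top strand is position 88.
The reverse primer anneals to the top strand over positions 82–88, i.e. to TATGTGC.
Its sequence written 5'→3' is the reverse complement: GCACATA.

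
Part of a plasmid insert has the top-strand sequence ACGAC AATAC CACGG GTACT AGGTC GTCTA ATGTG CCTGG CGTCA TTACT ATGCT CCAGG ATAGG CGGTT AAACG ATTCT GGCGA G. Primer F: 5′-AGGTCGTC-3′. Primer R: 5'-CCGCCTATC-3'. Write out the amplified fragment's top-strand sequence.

5'-AGGTCGTCTAATGTGCCTGGCGTCATTACTATGCTCCAGGATAGGCGG-3'

Forward primer AGGTCGTC is found on the top strand at positions 21–28.
Taking the reverse complement of CCGCCTATC gives GATAGGCGG, found at positions 60–68 on the template; the primer anneals here to the top strand with its 3' end pointing upstream.
The product is the template from position 21 through 68 (48 bp).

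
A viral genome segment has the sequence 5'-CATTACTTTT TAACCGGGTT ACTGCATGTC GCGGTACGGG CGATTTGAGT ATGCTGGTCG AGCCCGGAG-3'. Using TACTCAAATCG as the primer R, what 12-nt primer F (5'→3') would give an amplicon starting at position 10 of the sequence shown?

5'-TTAACCGGGTTA-3'

The reverse primer's reverse complement CGATTTGAGTA matches the template at positions 41–51; the product starts at position 10.
The forward primer is identical to the top strand over positions 10–21: TTAACCGGGTTA.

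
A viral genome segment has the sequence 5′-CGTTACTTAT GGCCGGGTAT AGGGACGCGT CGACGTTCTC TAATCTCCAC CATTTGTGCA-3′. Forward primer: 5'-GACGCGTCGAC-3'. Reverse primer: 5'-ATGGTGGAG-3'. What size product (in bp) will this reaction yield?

Scanning the template, GACGCGTCGAC occurs at positions 24–34; this primer anneals to the bottom strand there with its 3' end pointing downstream.
Taking the reverse complement of ATGGTGGAG gives CTCCACCAT, found at positions 45–53 on the template; the primer anneals here to the top strand with its 3' end pointing upstream.
Amplicon spans positions 24–53: 30 bp.

30 bp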